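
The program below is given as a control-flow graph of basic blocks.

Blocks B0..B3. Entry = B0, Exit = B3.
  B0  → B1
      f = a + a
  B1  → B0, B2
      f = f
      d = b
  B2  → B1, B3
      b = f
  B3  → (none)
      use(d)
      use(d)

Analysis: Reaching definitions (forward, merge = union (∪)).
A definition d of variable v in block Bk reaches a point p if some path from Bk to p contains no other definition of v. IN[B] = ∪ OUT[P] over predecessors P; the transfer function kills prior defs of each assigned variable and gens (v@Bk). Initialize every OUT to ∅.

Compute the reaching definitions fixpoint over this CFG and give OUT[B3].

Answer: {b@B2, d@B1, f@B1}

Derivation:
Fixpoint table:
  B0:  IN={b@B2, d@B1, f@B1}  OUT={b@B2, d@B1, f@B0}
  B1:  IN={b@B2, d@B1, f@B0, f@B1}  OUT={b@B2, d@B1, f@B1}
  B2:  IN={b@B2, d@B1, f@B1}  OUT={b@B2, d@B1, f@B1}
  B3:  IN={b@B2, d@B1, f@B1}  OUT={b@B2, d@B1, f@B1}

Merge at B3: IN[B3] = OUT[B2] = {b@B2, d@B1, f@B1}
Applying B3's transfer function to that IN value gives OUT[B3] (row B3 above).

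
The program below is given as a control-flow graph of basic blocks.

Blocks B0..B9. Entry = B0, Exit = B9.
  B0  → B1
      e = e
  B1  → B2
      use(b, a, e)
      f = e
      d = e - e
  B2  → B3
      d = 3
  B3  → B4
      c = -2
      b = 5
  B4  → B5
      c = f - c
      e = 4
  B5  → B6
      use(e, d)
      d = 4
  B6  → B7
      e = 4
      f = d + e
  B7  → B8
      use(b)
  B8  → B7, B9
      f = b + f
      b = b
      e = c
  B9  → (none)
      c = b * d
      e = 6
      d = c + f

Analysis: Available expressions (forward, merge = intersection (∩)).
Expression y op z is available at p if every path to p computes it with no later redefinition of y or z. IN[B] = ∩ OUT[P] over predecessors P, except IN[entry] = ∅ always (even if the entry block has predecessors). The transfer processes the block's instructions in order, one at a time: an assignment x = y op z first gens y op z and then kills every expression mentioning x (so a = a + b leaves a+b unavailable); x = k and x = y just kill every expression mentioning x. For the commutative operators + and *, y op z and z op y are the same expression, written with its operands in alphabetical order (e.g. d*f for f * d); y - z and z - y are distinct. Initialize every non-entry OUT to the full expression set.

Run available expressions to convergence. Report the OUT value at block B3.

Converged values:
  B0:   IN={}   OUT={}
  B1:   IN={}   OUT={e-e}
  B2:   IN={e-e}   OUT={e-e}
  B3:   IN={e-e}   OUT={e-e}
  B4:   IN={e-e}   OUT={}
  B5:   IN={}   OUT={}
  B6:   IN={}   OUT={d+e}
  B7:   IN={}   OUT={}
  B8:   IN={}   OUT={}
  B9:   IN={}   OUT={c+f}

Merge at B3: IN[B3] = OUT[B2] = {e-e}
Applying B3's transfer function to that IN value gives OUT[B3] (row B3 above).

Answer: {e-e}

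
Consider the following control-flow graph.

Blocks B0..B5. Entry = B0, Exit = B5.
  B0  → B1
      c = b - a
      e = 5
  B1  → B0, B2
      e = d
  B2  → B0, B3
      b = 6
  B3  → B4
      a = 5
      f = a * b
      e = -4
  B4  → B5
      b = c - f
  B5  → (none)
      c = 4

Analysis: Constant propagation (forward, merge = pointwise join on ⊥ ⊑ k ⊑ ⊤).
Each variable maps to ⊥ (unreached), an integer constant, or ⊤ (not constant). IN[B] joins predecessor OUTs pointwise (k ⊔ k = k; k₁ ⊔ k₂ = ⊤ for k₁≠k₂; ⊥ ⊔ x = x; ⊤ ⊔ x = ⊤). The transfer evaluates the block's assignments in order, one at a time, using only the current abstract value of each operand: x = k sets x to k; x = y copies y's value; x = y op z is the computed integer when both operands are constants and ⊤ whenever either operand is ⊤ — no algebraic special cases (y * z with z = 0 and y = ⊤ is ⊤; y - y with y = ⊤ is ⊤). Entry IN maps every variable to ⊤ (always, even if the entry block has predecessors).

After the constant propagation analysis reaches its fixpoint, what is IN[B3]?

Converged values:
  B0: | IN=(all ⊤) | OUT={e:5; rest ⊤}
  B1: | IN={e:5; rest ⊤} | OUT=(all ⊤)
  B2: | IN=(all ⊤) | OUT={b:6; rest ⊤}
  B3: | IN={b:6; rest ⊤} | OUT={a:5, b:6, e:-4, f:30; rest ⊤}
  B4: | IN={a:5, b:6, e:-4, f:30; rest ⊤} | OUT={a:5, e:-4, f:30; rest ⊤}
  B5: | IN={a:5, e:-4, f:30; rest ⊤} | OUT={a:5, c:4, e:-4, f:30; rest ⊤}

Merge at B3: IN[B3] = OUT[B2] = {a: ⊤, b: 6, c: ⊤, d: ⊤, e: ⊤, f: ⊤}

Answer: {a: ⊤, b: 6, c: ⊤, d: ⊤, e: ⊤, f: ⊤}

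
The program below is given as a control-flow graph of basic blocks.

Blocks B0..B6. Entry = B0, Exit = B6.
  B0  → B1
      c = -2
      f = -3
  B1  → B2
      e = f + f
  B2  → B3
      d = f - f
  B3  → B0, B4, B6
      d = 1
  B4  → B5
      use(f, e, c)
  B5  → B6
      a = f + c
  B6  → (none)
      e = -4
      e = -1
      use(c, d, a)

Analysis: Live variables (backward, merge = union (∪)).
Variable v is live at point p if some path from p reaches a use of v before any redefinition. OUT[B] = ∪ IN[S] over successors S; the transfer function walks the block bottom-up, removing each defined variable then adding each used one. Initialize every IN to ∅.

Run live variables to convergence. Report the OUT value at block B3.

Answer: {a, c, d, e, f}

Derivation:
Converged values:
  B0:   IN={a}   OUT={a, c, f}
  B1:   IN={a, c, f}   OUT={a, c, e, f}
  B2:   IN={a, c, e, f}   OUT={a, c, e, f}
  B3:   IN={a, c, e, f}   OUT={a, c, d, e, f}
  B4:   IN={c, d, e, f}   OUT={c, d, f}
  B5:   IN={c, d, f}   OUT={a, c, d}
  B6:   IN={a, c, d}   OUT={}

Merge at B3: OUT[B3] = IN[B0] ⊔ IN[B4] ⊔ IN[B6] = {a, c, d, e, f}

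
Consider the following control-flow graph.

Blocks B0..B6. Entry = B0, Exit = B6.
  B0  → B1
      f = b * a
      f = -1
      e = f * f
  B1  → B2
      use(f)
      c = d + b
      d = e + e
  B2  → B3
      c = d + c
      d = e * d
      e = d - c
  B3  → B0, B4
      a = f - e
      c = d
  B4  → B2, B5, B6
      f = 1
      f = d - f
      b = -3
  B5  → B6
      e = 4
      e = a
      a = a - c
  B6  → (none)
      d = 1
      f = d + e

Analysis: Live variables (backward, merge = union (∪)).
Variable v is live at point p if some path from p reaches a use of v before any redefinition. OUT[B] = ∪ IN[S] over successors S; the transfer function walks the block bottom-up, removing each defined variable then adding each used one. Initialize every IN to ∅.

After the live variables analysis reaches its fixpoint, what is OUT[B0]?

Converged values:
  B0:  IN={a, b, d}  OUT={b, d, e, f}
  B1:  IN={b, d, e, f}  OUT={b, c, d, e, f}
  B2:  IN={b, c, d, e, f}  OUT={b, d, e, f}
  B3:  IN={b, d, e, f}  OUT={a, b, c, d, e}
  B4:  IN={a, c, d, e}  OUT={a, b, c, d, e, f}
  B5:  IN={a, c}  OUT={e}
  B6:  IN={e}  OUT={}

Merge at B0: OUT[B0] = IN[B1] = {b, d, e, f}

Answer: {b, d, e, f}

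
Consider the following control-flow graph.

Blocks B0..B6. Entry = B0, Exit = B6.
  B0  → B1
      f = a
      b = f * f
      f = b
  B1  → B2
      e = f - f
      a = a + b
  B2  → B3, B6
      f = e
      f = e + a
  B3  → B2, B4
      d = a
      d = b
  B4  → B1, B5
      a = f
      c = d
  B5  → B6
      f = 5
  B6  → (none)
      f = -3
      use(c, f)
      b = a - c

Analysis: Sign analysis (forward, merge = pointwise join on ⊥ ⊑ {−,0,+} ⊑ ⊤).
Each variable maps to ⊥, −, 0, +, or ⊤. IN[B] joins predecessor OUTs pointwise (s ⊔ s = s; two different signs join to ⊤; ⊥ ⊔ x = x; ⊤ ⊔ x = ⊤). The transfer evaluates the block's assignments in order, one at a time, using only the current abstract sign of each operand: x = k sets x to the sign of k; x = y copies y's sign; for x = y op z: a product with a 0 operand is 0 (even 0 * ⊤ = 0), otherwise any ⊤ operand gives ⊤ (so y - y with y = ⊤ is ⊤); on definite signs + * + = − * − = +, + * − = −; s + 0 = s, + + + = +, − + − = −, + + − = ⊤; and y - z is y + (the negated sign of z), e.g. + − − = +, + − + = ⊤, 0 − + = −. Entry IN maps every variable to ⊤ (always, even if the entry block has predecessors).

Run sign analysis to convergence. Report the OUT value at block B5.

Per-block solution:
  B0: | IN=(all ⊤) | OUT=(all ⊤)
  B1: | IN=(all ⊤) | OUT=(all ⊤)
  B2: | IN=(all ⊤) | OUT=(all ⊤)
  B3: | IN=(all ⊤) | OUT=(all ⊤)
  B4: | IN=(all ⊤) | OUT=(all ⊤)
  B5: | IN=(all ⊤) | OUT={f:+; rest ⊤}
  B6: | IN=(all ⊤) | OUT={f:-; rest ⊤}

Merge at B5: IN[B5] = OUT[B4] = {a: ⊤, b: ⊤, c: ⊤, d: ⊤, e: ⊤, f: ⊤}
Applying B5's transfer function to that IN value gives OUT[B5] (row B5 above).

Answer: {a: ⊤, b: ⊤, c: ⊤, d: ⊤, e: ⊤, f: +}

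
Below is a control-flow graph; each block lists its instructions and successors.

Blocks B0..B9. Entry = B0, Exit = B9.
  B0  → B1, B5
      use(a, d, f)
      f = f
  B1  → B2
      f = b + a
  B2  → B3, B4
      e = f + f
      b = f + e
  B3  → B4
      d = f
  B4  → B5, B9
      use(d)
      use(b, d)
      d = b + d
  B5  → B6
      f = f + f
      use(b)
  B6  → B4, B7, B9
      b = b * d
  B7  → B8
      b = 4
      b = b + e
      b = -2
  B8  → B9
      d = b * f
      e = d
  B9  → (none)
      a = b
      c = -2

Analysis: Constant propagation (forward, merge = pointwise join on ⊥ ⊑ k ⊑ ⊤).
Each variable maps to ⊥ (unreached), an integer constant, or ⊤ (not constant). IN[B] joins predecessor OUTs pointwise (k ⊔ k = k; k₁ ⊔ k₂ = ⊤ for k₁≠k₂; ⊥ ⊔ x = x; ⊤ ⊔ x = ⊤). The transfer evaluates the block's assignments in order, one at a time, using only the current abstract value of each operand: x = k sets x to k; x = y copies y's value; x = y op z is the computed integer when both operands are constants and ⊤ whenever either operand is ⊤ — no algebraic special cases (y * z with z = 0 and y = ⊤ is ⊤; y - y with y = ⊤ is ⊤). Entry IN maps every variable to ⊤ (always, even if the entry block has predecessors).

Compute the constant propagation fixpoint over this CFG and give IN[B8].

Answer: {a: ⊤, b: -2, c: ⊤, d: ⊤, e: ⊤, f: ⊤}

Working:
Fixpoint table:
  B0:   IN=(all ⊤)   OUT=(all ⊤)
  B1:   IN=(all ⊤)   OUT=(all ⊤)
  B2:   IN=(all ⊤)   OUT=(all ⊤)
  B3:   IN=(all ⊤)   OUT=(all ⊤)
  B4:   IN=(all ⊤)   OUT=(all ⊤)
  B5:   IN=(all ⊤)   OUT=(all ⊤)
  B6:   IN=(all ⊤)   OUT=(all ⊤)
  B7:   IN=(all ⊤)   OUT={b:-2; rest ⊤}
  B8:   IN={b:-2; rest ⊤}   OUT={b:-2; rest ⊤}
  B9:   IN=(all ⊤)   OUT={c:-2; rest ⊤}

Merge at B8: IN[B8] = OUT[B7] = {a: ⊤, b: -2, c: ⊤, d: ⊤, e: ⊤, f: ⊤}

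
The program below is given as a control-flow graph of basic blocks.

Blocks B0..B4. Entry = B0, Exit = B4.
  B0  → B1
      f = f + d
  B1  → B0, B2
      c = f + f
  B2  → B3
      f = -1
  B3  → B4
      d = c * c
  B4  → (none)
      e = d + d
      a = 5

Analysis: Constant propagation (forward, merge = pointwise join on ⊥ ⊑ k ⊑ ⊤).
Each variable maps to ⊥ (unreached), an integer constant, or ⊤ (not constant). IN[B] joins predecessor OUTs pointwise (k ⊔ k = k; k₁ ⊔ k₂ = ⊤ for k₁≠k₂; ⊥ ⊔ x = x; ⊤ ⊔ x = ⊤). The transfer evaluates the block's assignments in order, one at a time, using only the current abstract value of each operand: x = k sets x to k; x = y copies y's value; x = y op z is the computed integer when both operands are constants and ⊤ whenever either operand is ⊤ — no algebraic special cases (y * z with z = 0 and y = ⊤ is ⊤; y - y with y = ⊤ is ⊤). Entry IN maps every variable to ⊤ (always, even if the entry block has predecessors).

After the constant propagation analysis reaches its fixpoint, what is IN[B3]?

Converged values:
  B0: | IN=(all ⊤) | OUT=(all ⊤)
  B1: | IN=(all ⊤) | OUT=(all ⊤)
  B2: | IN=(all ⊤) | OUT={f:-1; rest ⊤}
  B3: | IN={f:-1; rest ⊤} | OUT={f:-1; rest ⊤}
  B4: | IN={f:-1; rest ⊤} | OUT={a:5, f:-1; rest ⊤}

Merge at B3: IN[B3] = OUT[B2] = {a: ⊤, b: ⊤, c: ⊤, d: ⊤, e: ⊤, f: -1}

Answer: {a: ⊤, b: ⊤, c: ⊤, d: ⊤, e: ⊤, f: -1}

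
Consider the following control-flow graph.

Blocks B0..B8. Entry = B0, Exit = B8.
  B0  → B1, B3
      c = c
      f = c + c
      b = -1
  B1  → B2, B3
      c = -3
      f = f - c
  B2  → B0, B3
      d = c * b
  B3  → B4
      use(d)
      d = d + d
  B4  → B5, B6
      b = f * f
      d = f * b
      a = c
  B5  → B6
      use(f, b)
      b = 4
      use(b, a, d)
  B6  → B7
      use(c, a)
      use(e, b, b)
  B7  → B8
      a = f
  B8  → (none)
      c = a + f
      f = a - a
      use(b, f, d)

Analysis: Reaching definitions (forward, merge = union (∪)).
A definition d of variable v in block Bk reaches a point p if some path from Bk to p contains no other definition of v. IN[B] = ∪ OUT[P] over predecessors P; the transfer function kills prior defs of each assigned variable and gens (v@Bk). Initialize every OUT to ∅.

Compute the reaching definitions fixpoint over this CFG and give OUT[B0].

Answer: {b@B0, c@B0, d@B2, f@B0}

Trace:
Converged values:
  B0:  IN={b@B0, c@B1, d@B2, f@B1}  OUT={b@B0, c@B0, d@B2, f@B0}
  B1:  IN={b@B0, c@B0, d@B2, f@B0}  OUT={b@B0, c@B1, d@B2, f@B1}
  B2:  IN={b@B0, c@B1, d@B2, f@B1}  OUT={b@B0, c@B1, d@B2, f@B1}
  B3:  IN={b@B0, c@B0, c@B1, d@B2, f@B0, f@B1}  OUT={b@B0, c@B0, c@B1, d@B3, f@B0, f@B1}
  B4:  IN={b@B0, c@B0, c@B1, d@B3, f@B0, f@B1}  OUT={a@B4, b@B4, c@B0, c@B1, d@B4, f@B0, f@B1}
  B5:  IN={a@B4, b@B4, c@B0, c@B1, d@B4, f@B0, f@B1}  OUT={a@B4, b@B5, c@B0, c@B1, d@B4, f@B0, f@B1}
  B6:  IN={a@B4, b@B4, b@B5, c@B0, c@B1, d@B4, f@B0, f@B1}  OUT={a@B4, b@B4, b@B5, c@B0, c@B1, d@B4, f@B0, f@B1}
  B7:  IN={a@B4, b@B4, b@B5, c@B0, c@B1, d@B4, f@B0, f@B1}  OUT={a@B7, b@B4, b@B5, c@B0, c@B1, d@B4, f@B0, f@B1}
  B8:  IN={a@B7, b@B4, b@B5, c@B0, c@B1, d@B4, f@B0, f@B1}  OUT={a@B7, b@B4, b@B5, c@B8, d@B4, f@B8}

Merge at B0 (entry node, so the boundary value {} is joined with the incoming edge(s)): IN[B0] = {} ⊔ OUT[B2] = {b@B0, c@B1, d@B2, f@B1}
Applying B0's transfer function to that IN value gives OUT[B0] (row B0 above).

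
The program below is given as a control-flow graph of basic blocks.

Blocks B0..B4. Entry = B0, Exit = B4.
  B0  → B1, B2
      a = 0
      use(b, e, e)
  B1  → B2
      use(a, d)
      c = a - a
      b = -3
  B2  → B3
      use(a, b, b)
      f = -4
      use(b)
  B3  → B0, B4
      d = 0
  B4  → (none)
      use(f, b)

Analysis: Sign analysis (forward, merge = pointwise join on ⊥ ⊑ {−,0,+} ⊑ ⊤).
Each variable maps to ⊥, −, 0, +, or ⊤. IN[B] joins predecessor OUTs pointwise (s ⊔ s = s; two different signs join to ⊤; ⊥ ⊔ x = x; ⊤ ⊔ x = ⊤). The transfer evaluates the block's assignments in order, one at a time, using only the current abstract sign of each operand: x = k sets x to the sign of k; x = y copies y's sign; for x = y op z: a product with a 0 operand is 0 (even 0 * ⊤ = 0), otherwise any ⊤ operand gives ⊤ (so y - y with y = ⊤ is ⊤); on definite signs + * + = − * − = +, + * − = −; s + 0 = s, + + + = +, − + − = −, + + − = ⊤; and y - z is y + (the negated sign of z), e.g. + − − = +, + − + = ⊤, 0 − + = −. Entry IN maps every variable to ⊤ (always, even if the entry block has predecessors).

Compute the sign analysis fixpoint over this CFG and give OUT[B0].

Converged values:
  B0:  IN=(all ⊤)  OUT={a:0; rest ⊤}
  B1:  IN={a:0; rest ⊤}  OUT={a:0, b:-, c:0; rest ⊤}
  B2:  IN={a:0; rest ⊤}  OUT={a:0, f:-; rest ⊤}
  B3:  IN={a:0, f:-; rest ⊤}  OUT={a:0, d:0, f:-; rest ⊤}
  B4:  IN={a:0, d:0, f:-; rest ⊤}  OUT={a:0, d:0, f:-; rest ⊤}

Merge at B0 (entry node, so the boundary value (all ⊤) is joined with the incoming edge(s)): IN[B0] = (all ⊤) ⊔ OUT[B3] = {a: ⊤, b: ⊤, c: ⊤, d: ⊤, e: ⊤, f: ⊤}
Applying B0's transfer function to that IN value gives OUT[B0] (row B0 above).

Answer: {a: 0, b: ⊤, c: ⊤, d: ⊤, e: ⊤, f: ⊤}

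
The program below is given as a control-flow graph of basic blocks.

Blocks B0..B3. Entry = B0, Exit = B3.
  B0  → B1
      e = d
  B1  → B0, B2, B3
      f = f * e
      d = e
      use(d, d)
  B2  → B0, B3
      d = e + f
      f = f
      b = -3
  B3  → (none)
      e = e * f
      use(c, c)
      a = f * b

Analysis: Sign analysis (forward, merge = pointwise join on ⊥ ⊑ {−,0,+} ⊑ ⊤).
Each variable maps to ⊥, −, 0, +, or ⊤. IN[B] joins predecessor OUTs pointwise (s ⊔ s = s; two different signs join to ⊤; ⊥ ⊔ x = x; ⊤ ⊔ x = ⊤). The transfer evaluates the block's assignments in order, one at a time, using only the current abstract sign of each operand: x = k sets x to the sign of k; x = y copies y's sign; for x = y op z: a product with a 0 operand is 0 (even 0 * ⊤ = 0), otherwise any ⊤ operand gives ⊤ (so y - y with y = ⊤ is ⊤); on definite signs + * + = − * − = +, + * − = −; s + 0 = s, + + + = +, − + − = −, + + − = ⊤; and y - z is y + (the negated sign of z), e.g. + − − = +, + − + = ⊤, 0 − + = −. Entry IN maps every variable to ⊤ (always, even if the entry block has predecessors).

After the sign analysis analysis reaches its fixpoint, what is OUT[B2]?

Answer: {a: ⊤, b: -, c: ⊤, d: ⊤, e: ⊤, f: ⊤}

Working:
Per-block solution:
  B0: | IN=(all ⊤) | OUT=(all ⊤)
  B1: | IN=(all ⊤) | OUT=(all ⊤)
  B2: | IN=(all ⊤) | OUT={b:-; rest ⊤}
  B3: | IN=(all ⊤) | OUT=(all ⊤)

Merge at B2: IN[B2] = OUT[B1] = {a: ⊤, b: ⊤, c: ⊤, d: ⊤, e: ⊤, f: ⊤}
Applying B2's transfer function to that IN value gives OUT[B2] (row B2 above).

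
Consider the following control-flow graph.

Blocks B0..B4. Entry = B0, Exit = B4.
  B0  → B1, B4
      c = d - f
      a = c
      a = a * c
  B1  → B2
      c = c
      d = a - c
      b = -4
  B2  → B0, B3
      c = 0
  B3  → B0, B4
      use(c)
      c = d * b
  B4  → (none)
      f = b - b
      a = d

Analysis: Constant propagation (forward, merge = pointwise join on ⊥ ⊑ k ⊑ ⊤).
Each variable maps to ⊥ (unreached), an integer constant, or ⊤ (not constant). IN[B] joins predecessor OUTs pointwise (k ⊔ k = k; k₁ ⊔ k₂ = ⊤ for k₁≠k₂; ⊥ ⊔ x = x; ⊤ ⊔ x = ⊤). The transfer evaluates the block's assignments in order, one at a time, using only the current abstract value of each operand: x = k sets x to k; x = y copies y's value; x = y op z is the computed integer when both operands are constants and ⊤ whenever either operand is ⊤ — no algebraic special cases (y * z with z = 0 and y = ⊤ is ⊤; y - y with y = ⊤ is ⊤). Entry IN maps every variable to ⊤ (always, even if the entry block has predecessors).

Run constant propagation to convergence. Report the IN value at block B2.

Answer: {a: ⊤, b: -4, c: ⊤, d: ⊤, e: ⊤, f: ⊤}

Trace:
Per-block solution:
  B0:   IN=(all ⊤)   OUT=(all ⊤)
  B1:   IN=(all ⊤)   OUT={b:-4; rest ⊤}
  B2:   IN={b:-4; rest ⊤}   OUT={b:-4, c:0; rest ⊤}
  B3:   IN={b:-4, c:0; rest ⊤}   OUT={b:-4; rest ⊤}
  B4:   IN=(all ⊤)   OUT=(all ⊤)

Merge at B2: IN[B2] = OUT[B1] = {a: ⊤, b: -4, c: ⊤, d: ⊤, e: ⊤, f: ⊤}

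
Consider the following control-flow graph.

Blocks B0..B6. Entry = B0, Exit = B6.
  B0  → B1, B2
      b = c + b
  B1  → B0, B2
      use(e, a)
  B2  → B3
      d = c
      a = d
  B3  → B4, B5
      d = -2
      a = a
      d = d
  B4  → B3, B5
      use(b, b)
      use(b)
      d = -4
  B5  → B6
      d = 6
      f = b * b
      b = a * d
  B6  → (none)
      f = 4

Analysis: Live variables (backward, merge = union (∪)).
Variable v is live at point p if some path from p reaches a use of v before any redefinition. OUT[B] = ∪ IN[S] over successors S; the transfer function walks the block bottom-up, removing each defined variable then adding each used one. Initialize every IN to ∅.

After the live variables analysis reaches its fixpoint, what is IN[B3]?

Answer: {a, b}

Working:
Per-block solution:
  B0:   IN={a, b, c, e}   OUT={a, b, c, e}
  B1:   IN={a, b, c, e}   OUT={a, b, c, e}
  B2:   IN={b, c}   OUT={a, b}
  B3:   IN={a, b}   OUT={a, b}
  B4:   IN={a, b}   OUT={a, b}
  B5:   IN={a, b}   OUT={}
  B6:   IN={}   OUT={}

Merge at B3: OUT[B3] = IN[B4] ⊔ IN[B5] = {a, b}
Applying B3's transfer function to that OUT value gives IN[B3] (row B3 above).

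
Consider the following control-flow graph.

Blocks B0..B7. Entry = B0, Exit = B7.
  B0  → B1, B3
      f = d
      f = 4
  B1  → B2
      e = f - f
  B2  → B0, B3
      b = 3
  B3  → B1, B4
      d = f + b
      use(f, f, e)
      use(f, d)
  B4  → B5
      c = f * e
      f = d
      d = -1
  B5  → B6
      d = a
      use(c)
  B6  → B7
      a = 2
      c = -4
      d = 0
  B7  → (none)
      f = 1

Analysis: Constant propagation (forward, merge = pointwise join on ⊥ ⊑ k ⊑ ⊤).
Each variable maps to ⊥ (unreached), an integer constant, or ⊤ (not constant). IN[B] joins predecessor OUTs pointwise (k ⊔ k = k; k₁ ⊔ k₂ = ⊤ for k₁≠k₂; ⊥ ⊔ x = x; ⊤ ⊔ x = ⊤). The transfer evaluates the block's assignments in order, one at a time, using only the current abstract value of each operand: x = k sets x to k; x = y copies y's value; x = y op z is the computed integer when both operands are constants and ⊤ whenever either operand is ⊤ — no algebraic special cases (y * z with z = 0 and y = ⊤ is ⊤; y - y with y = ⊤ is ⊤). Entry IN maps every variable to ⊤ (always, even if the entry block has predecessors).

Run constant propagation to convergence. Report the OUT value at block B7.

Answer: {a: 2, b: ⊤, c: -4, d: 0, e: ⊤, f: 1}

Derivation:
Fixpoint table:
  B0: | IN=(all ⊤) | OUT={f:4; rest ⊤}
  B1: | IN={f:4; rest ⊤} | OUT={e:0, f:4; rest ⊤}
  B2: | IN={e:0, f:4; rest ⊤} | OUT={b:3, e:0, f:4; rest ⊤}
  B3: | IN={f:4; rest ⊤} | OUT={f:4; rest ⊤}
  B4: | IN={f:4; rest ⊤} | OUT={d:-1; rest ⊤}
  B5: | IN={d:-1; rest ⊤} | OUT=(all ⊤)
  B6: | IN=(all ⊤) | OUT={a:2, c:-4, d:0; rest ⊤}
  B7: | IN={a:2, c:-4, d:0; rest ⊤} | OUT={a:2, c:-4, d:0, f:1; rest ⊤}

Merge at B7: IN[B7] = OUT[B6] = {a: 2, b: ⊤, c: -4, d: 0, e: ⊤, f: ⊤}
Applying B7's transfer function to that IN value gives OUT[B7] (row B7 above).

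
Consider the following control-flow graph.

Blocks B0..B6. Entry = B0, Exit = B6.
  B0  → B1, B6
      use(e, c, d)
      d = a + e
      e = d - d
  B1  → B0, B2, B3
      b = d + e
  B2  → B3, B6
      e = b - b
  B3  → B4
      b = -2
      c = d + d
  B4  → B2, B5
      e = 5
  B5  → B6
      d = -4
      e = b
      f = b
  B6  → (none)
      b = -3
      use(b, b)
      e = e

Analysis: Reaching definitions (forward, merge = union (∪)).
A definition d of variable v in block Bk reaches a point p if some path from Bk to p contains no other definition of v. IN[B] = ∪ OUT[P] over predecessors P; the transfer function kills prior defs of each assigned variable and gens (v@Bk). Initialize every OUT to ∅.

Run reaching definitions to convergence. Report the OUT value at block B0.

Converged values:
  B0:  IN={b@B1, d@B0, e@B0}  OUT={b@B1, d@B0, e@B0}
  B1:  IN={b@B1, d@B0, e@B0}  OUT={b@B1, d@B0, e@B0}
  B2:  IN={b@B1, b@B3, c@B3, d@B0, e@B0, e@B4}  OUT={b@B1, b@B3, c@B3, d@B0, e@B2}
  B3:  IN={b@B1, b@B3, c@B3, d@B0, e@B0, e@B2}  OUT={b@B3, c@B3, d@B0, e@B0, e@B2}
  B4:  IN={b@B3, c@B3, d@B0, e@B0, e@B2}  OUT={b@B3, c@B3, d@B0, e@B4}
  B5:  IN={b@B3, c@B3, d@B0, e@B4}  OUT={b@B3, c@B3, d@B5, e@B5, f@B5}
  B6:  IN={b@B1, b@B3, c@B3, d@B0, d@B5, e@B0, e@B2, e@B5, f@B5}  OUT={b@B6, c@B3, d@B0, d@B5, e@B6, f@B5}

Merge at B0 (entry node, so the boundary value {} is joined with the incoming edge(s)): IN[B0] = {} ⊔ OUT[B1] = {b@B1, d@B0, e@B0}
Applying B0's transfer function to that IN value gives OUT[B0] (row B0 above).

Answer: {b@B1, d@B0, e@B0}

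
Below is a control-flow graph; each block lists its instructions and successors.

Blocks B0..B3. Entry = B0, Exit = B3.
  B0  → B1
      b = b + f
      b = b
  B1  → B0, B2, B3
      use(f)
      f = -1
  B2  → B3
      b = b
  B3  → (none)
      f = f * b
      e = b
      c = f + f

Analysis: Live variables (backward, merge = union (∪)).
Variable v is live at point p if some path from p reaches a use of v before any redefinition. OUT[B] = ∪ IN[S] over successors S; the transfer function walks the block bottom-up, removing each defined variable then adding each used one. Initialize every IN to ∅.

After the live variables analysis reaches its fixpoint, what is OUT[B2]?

Answer: {b, f}

Derivation:
Converged values:
  B0: | IN={b, f} | OUT={b, f}
  B1: | IN={b, f} | OUT={b, f}
  B2: | IN={b, f} | OUT={b, f}
  B3: | IN={b, f} | OUT={}

Merge at B2: OUT[B2] = IN[B3] = {b, f}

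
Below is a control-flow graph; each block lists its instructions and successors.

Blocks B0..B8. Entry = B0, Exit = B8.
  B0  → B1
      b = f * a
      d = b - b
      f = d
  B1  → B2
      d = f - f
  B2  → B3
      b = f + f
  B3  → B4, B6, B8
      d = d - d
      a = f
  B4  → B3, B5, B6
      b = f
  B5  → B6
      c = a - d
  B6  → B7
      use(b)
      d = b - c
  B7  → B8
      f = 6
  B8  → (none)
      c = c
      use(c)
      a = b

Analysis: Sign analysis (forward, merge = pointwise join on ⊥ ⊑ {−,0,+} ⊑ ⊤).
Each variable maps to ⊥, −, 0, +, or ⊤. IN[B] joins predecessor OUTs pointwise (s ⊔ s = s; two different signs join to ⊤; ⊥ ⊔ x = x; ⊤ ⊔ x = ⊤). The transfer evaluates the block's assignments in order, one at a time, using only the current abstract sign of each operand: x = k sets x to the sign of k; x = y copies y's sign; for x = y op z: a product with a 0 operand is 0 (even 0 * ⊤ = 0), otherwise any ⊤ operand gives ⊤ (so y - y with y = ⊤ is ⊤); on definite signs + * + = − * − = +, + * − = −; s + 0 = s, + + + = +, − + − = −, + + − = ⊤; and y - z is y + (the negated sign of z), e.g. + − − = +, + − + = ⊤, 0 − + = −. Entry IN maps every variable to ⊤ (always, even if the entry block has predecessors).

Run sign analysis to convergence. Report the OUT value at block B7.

Answer: {a: ⊤, b: ⊤, c: ⊤, d: ⊤, e: ⊤, f: +}

Working:
Fixpoint table:
  B0:  IN=(all ⊤)  OUT=(all ⊤)
  B1:  IN=(all ⊤)  OUT=(all ⊤)
  B2:  IN=(all ⊤)  OUT=(all ⊤)
  B3:  IN=(all ⊤)  OUT=(all ⊤)
  B4:  IN=(all ⊤)  OUT=(all ⊤)
  B5:  IN=(all ⊤)  OUT=(all ⊤)
  B6:  IN=(all ⊤)  OUT=(all ⊤)
  B7:  IN=(all ⊤)  OUT={f:+; rest ⊤}
  B8:  IN=(all ⊤)  OUT=(all ⊤)

Merge at B7: IN[B7] = OUT[B6] = {a: ⊤, b: ⊤, c: ⊤, d: ⊤, e: ⊤, f: ⊤}
Applying B7's transfer function to that IN value gives OUT[B7] (row B7 above).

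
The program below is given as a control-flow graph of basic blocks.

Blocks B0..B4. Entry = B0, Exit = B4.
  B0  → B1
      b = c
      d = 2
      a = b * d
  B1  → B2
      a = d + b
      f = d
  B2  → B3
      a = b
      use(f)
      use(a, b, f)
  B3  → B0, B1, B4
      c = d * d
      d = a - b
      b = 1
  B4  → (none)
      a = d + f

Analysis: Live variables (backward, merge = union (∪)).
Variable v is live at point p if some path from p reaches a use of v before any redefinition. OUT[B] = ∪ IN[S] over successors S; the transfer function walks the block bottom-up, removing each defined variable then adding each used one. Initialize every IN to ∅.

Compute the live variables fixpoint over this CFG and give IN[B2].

Per-block solution:
  B0:  IN={c}  OUT={b, d}
  B1:  IN={b, d}  OUT={b, d, f}
  B2:  IN={b, d, f}  OUT={a, b, d, f}
  B3:  IN={a, b, d, f}  OUT={b, c, d, f}
  B4:  IN={d, f}  OUT={}

Merge at B2: OUT[B2] = IN[B3] = {a, b, d, f}
Applying B2's transfer function to that OUT value gives IN[B2] (row B2 above).

Answer: {b, d, f}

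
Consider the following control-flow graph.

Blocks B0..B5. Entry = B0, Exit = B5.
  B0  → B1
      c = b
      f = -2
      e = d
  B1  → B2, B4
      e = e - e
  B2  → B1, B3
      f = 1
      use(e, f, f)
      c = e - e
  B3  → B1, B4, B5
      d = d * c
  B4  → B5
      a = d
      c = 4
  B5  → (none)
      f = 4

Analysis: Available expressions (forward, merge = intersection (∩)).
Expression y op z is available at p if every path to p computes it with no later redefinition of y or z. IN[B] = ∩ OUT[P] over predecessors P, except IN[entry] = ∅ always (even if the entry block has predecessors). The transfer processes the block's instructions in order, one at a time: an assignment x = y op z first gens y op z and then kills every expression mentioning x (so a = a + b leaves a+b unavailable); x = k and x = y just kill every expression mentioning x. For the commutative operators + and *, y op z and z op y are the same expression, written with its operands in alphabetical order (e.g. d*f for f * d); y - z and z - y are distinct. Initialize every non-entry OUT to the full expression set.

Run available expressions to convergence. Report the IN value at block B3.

Converged values:
  B0: | IN={} | OUT={}
  B1: | IN={} | OUT={}
  B2: | IN={} | OUT={e-e}
  B3: | IN={e-e} | OUT={e-e}
  B4: | IN={} | OUT={}
  B5: | IN={} | OUT={}

Merge at B3: IN[B3] = OUT[B2] = {e-e}

Answer: {e-e}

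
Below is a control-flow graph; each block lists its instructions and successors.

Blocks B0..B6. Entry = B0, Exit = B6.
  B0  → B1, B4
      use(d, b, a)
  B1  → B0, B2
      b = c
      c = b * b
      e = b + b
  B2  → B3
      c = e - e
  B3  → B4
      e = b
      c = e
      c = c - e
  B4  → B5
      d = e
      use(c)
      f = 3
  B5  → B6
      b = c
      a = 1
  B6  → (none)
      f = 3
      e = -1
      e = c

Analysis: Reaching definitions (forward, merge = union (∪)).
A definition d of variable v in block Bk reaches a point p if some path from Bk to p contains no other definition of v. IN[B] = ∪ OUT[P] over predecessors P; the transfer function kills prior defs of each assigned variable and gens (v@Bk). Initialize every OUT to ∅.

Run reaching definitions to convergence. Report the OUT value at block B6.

Fixpoint table:
  B0:  IN={b@B1, c@B1, e@B1}  OUT={b@B1, c@B1, e@B1}
  B1:  IN={b@B1, c@B1, e@B1}  OUT={b@B1, c@B1, e@B1}
  B2:  IN={b@B1, c@B1, e@B1}  OUT={b@B1, c@B2, e@B1}
  B3:  IN={b@B1, c@B2, e@B1}  OUT={b@B1, c@B3, e@B3}
  B4:  IN={b@B1, c@B1, c@B3, e@B1, e@B3}  OUT={b@B1, c@B1, c@B3, d@B4, e@B1, e@B3, f@B4}
  B5:  IN={b@B1, c@B1, c@B3, d@B4, e@B1, e@B3, f@B4}  OUT={a@B5, b@B5, c@B1, c@B3, d@B4, e@B1, e@B3, f@B4}
  B6:  IN={a@B5, b@B5, c@B1, c@B3, d@B4, e@B1, e@B3, f@B4}  OUT={a@B5, b@B5, c@B1, c@B3, d@B4, e@B6, f@B6}

Merge at B6: IN[B6] = OUT[B5] = {a@B5, b@B5, c@B1, c@B3, d@B4, e@B1, e@B3, f@B4}
Applying B6's transfer function to that IN value gives OUT[B6] (row B6 above).

Answer: {a@B5, b@B5, c@B1, c@B3, d@B4, e@B6, f@B6}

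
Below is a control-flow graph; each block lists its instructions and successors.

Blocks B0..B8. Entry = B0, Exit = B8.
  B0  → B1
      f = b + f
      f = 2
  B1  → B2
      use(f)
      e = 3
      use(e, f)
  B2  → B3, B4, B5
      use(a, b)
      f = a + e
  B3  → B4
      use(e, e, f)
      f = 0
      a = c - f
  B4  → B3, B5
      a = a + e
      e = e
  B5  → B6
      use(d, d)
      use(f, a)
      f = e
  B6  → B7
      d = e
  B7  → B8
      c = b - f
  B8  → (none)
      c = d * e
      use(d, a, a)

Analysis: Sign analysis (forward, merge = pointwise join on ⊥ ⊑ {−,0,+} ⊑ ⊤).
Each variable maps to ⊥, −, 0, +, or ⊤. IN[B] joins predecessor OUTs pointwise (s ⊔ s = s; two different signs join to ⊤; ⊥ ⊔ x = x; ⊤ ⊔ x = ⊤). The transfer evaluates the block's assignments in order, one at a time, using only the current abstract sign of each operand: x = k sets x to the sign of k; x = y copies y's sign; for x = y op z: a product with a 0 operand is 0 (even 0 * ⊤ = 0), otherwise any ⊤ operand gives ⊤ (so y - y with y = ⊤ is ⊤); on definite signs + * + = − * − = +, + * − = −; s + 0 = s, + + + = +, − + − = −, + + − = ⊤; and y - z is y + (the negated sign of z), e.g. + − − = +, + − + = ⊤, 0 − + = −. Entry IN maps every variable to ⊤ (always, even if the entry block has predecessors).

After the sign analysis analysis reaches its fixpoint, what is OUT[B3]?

Per-block solution:
  B0: | IN=(all ⊤) | OUT={f:+; rest ⊤}
  B1: | IN={f:+; rest ⊤} | OUT={e:+, f:+; rest ⊤}
  B2: | IN={e:+, f:+; rest ⊤} | OUT={e:+; rest ⊤}
  B3: | IN={e:+; rest ⊤} | OUT={e:+, f:0; rest ⊤}
  B4: | IN={e:+; rest ⊤} | OUT={e:+; rest ⊤}
  B5: | IN={e:+; rest ⊤} | OUT={e:+, f:+; rest ⊤}
  B6: | IN={e:+, f:+; rest ⊤} | OUT={d:+, e:+, f:+; rest ⊤}
  B7: | IN={d:+, e:+, f:+; rest ⊤} | OUT={d:+, e:+, f:+; rest ⊤}
  B8: | IN={d:+, e:+, f:+; rest ⊤} | OUT={c:+, d:+, e:+, f:+; rest ⊤}

Merge at B3: IN[B3] = OUT[B2] ⊔ OUT[B4] = {a: ⊤, b: ⊤, c: ⊤, d: ⊤, e: +, f: ⊤}
Applying B3's transfer function to that IN value gives OUT[B3] (row B3 above).

Answer: {a: ⊤, b: ⊤, c: ⊤, d: ⊤, e: +, f: 0}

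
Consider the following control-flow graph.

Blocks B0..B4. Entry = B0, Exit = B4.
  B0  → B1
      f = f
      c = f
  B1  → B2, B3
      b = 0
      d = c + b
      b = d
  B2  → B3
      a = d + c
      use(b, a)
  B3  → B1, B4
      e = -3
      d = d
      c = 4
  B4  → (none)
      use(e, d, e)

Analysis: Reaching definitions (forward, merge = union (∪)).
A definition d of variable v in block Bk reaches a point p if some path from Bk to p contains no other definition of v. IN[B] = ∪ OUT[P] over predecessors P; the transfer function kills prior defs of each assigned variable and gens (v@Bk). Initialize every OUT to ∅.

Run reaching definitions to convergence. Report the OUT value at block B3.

Answer: {a@B2, b@B1, c@B3, d@B3, e@B3, f@B0}

Trace:
Per-block solution:
  B0: | IN={} | OUT={c@B0, f@B0}
  B1: | IN={a@B2, b@B1, c@B0, c@B3, d@B3, e@B3, f@B0} | OUT={a@B2, b@B1, c@B0, c@B3, d@B1, e@B3, f@B0}
  B2: | IN={a@B2, b@B1, c@B0, c@B3, d@B1, e@B3, f@B0} | OUT={a@B2, b@B1, c@B0, c@B3, d@B1, e@B3, f@B0}
  B3: | IN={a@B2, b@B1, c@B0, c@B3, d@B1, e@B3, f@B0} | OUT={a@B2, b@B1, c@B3, d@B3, e@B3, f@B0}
  B4: | IN={a@B2, b@B1, c@B3, d@B3, e@B3, f@B0} | OUT={a@B2, b@B1, c@B3, d@B3, e@B3, f@B0}

Merge at B3: IN[B3] = OUT[B1] ⊔ OUT[B2] = {a@B2, b@B1, c@B0, c@B3, d@B1, e@B3, f@B0}
Applying B3's transfer function to that IN value gives OUT[B3] (row B3 above).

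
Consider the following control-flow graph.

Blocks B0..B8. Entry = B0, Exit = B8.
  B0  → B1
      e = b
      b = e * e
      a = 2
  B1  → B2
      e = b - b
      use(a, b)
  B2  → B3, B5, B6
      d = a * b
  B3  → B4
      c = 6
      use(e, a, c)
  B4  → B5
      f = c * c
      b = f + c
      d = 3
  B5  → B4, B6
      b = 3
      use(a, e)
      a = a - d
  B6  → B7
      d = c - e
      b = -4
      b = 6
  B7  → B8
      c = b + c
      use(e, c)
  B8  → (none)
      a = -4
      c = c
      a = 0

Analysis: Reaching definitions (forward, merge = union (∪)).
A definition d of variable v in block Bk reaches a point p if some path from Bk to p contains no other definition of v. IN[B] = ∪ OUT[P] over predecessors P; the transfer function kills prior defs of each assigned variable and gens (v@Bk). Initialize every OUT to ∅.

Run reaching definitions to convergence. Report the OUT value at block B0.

Converged values:
  B0: | IN={} | OUT={a@B0, b@B0, e@B0}
  B1: | IN={a@B0, b@B0, e@B0} | OUT={a@B0, b@B0, e@B1}
  B2: | IN={a@B0, b@B0, e@B1} | OUT={a@B0, b@B0, d@B2, e@B1}
  B3: | IN={a@B0, b@B0, d@B2, e@B1} | OUT={a@B0, b@B0, c@B3, d@B2, e@B1}
  B4: | IN={a@B0, a@B5, b@B0, b@B5, c@B3, d@B2, d@B4, e@B1, f@B4} | OUT={a@B0, a@B5, b@B4, c@B3, d@B4, e@B1, f@B4}
  B5: | IN={a@B0, a@B5, b@B0, b@B4, c@B3, d@B2, d@B4, e@B1, f@B4} | OUT={a@B5, b@B5, c@B3, d@B2, d@B4, e@B1, f@B4}
  B6: | IN={a@B0, a@B5, b@B0, b@B5, c@B3, d@B2, d@B4, e@B1, f@B4} | OUT={a@B0, a@B5, b@B6, c@B3, d@B6, e@B1, f@B4}
  B7: | IN={a@B0, a@B5, b@B6, c@B3, d@B6, e@B1, f@B4} | OUT={a@B0, a@B5, b@B6, c@B7, d@B6, e@B1, f@B4}
  B8: | IN={a@B0, a@B5, b@B6, c@B7, d@B6, e@B1, f@B4} | OUT={a@B8, b@B6, c@B8, d@B6, e@B1, f@B4}

B0 is the boundary node: IN[B0] = {}
Applying B0's transfer function to that IN value gives OUT[B0] (row B0 above).

Answer: {a@B0, b@B0, e@B0}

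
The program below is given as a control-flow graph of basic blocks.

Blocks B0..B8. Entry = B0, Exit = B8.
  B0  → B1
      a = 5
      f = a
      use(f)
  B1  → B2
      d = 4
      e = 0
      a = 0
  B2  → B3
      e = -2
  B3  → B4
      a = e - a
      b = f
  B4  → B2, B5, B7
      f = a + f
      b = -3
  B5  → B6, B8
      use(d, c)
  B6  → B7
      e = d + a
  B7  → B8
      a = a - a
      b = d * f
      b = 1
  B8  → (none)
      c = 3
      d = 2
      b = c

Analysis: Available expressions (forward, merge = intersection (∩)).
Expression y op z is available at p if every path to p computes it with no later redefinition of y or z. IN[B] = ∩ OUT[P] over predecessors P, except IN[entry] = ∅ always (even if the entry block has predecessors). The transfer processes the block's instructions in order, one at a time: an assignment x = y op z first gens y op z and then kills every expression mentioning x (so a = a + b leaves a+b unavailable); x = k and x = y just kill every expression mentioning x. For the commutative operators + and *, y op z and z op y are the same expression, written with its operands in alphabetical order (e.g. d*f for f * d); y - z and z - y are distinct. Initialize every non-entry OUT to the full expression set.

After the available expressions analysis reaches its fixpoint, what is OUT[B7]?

Fixpoint table:
  B0:  IN={}  OUT={}
  B1:  IN={}  OUT={}
  B2:  IN={}  OUT={}
  B3:  IN={}  OUT={}
  B4:  IN={}  OUT={}
  B5:  IN={}  OUT={}
  B6:  IN={}  OUT={a+d}
  B7:  IN={}  OUT={d*f}
  B8:  IN={}  OUT={}

Merge at B7: IN[B7] = OUT[B4] ∩ OUT[B6] = {}
Applying B7's transfer function to that IN value gives OUT[B7] (row B7 above).

Answer: {d*f}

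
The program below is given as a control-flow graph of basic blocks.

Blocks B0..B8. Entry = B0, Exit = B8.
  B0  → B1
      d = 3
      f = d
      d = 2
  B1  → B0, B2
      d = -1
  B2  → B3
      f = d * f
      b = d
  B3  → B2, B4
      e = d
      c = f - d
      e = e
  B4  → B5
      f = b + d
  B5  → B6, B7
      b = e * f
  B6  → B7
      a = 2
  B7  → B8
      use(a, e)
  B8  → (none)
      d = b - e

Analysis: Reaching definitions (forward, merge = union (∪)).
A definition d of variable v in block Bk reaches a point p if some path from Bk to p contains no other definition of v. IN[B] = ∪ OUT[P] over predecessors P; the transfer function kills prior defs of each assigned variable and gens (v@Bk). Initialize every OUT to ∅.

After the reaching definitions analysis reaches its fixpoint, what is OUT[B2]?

Answer: {b@B2, c@B3, d@B1, e@B3, f@B2}

Working:
Fixpoint table:
  B0:  IN={d@B1, f@B0}  OUT={d@B0, f@B0}
  B1:  IN={d@B0, f@B0}  OUT={d@B1, f@B0}
  B2:  IN={b@B2, c@B3, d@B1, e@B3, f@B0, f@B2}  OUT={b@B2, c@B3, d@B1, e@B3, f@B2}
  B3:  IN={b@B2, c@B3, d@B1, e@B3, f@B2}  OUT={b@B2, c@B3, d@B1, e@B3, f@B2}
  B4:  IN={b@B2, c@B3, d@B1, e@B3, f@B2}  OUT={b@B2, c@B3, d@B1, e@B3, f@B4}
  B5:  IN={b@B2, c@B3, d@B1, e@B3, f@B4}  OUT={b@B5, c@B3, d@B1, e@B3, f@B4}
  B6:  IN={b@B5, c@B3, d@B1, e@B3, f@B4}  OUT={a@B6, b@B5, c@B3, d@B1, e@B3, f@B4}
  B7:  IN={a@B6, b@B5, c@B3, d@B1, e@B3, f@B4}  OUT={a@B6, b@B5, c@B3, d@B1, e@B3, f@B4}
  B8:  IN={a@B6, b@B5, c@B3, d@B1, e@B3, f@B4}  OUT={a@B6, b@B5, c@B3, d@B8, e@B3, f@B4}

Merge at B2: IN[B2] = OUT[B1] ⊔ OUT[B3] = {b@B2, c@B3, d@B1, e@B3, f@B0, f@B2}
Applying B2's transfer function to that IN value gives OUT[B2] (row B2 above).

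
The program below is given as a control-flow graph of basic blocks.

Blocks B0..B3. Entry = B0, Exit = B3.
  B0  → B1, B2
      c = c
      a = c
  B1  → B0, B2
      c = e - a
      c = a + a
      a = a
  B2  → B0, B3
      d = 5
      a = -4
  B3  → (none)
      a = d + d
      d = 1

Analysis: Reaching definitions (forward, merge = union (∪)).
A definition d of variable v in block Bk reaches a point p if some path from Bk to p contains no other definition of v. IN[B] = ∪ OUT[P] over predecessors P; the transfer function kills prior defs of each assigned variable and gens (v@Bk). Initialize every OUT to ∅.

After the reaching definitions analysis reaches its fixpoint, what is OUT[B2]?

Converged values:
  B0:   IN={a@B1, a@B2, c@B0, c@B1, d@B2}   OUT={a@B0, c@B0, d@B2}
  B1:   IN={a@B0, c@B0, d@B2}   OUT={a@B1, c@B1, d@B2}
  B2:   IN={a@B0, a@B1, c@B0, c@B1, d@B2}   OUT={a@B2, c@B0, c@B1, d@B2}
  B3:   IN={a@B2, c@B0, c@B1, d@B2}   OUT={a@B3, c@B0, c@B1, d@B3}

Merge at B2: IN[B2] = OUT[B0] ⊔ OUT[B1] = {a@B0, a@B1, c@B0, c@B1, d@B2}
Applying B2's transfer function to that IN value gives OUT[B2] (row B2 above).

Answer: {a@B2, c@B0, c@B1, d@B2}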